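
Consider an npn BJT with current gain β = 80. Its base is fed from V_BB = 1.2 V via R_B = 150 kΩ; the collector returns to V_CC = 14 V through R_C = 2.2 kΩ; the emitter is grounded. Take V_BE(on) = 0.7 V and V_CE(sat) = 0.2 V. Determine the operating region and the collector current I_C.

active; I_C ≈ 0.27 mA

Assume active. Base-emitter loop: I_B = (V_BB − V_BE)/R_B = (1.2 − 0.7)/150 = 0.00333 mA.
I_C = β·I_B = 80×0.00333 = 0.267 mA.
V_CE = V_CC − I_C·R_C = 14 − 0.267×2.2 = 13.4 V > V_CE(sat), so the active-region assumption holds.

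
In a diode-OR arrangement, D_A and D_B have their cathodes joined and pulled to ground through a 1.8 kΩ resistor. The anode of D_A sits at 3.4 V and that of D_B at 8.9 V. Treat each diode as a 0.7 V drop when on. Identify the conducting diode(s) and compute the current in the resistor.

Only D_B conducts; I_R ≈ 4.6 mA

Assume both conduct. Then node N would need to be at both 3.4−0.7 = 2.7 V and 8.9−0.7 = 8.2 V, which is impossible.
Assume only D_B conducts: V_N = 8.9 − 0.7 = 8.2 V, so I_R = 8.2/1.8 = 4.56 mA.
Check D_A: its anode-to-cathode voltage is 3.4 − 8.2 = -4.8 V < 0.7 V, so it is off. The assumption is consistent.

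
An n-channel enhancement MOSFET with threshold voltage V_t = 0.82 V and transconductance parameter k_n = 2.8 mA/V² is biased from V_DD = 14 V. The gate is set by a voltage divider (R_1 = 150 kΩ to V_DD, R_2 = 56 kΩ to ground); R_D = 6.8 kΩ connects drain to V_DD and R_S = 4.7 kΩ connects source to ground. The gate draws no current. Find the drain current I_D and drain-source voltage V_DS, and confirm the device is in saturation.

V_G = V_DD·R_2/(R_1+R_2) = 14×56/206 = 3.81 V.
Assume saturation: I_D = (k_n/2)(V_GS − V_t)² with V_GS = V_G − I_D·R_S = 3.81 − 4.7·I_D.
Substituting gives 30.9·I_D² − 40.3·I_D + 12.5 = 0, with roots I_D = 0.507 or 0.796 mA.
The root I_D = 0.796 mA gives V_GS = 0.0661 V ≤ V_t, so take I_D = 0.507 mA.
Then V_GS = 1.42 V and V_DS = V_DD − I_D(R_D+R_S) = 14 − 0.507×11.5 = 8.17 V.
Saturation requires V_DS ≥ V_GS − V_t = 0.602 V; 8.17 ≥ 0.602 ✓.

I_D ≈ 0.51 mA, V_DS ≈ 8.2 V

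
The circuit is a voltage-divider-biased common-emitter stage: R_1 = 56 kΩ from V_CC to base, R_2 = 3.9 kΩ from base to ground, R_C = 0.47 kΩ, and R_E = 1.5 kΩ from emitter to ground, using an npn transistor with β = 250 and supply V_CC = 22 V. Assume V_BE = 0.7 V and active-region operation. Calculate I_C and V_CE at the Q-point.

Thevenize the base divider: V_Th = V_CC·R_2/(R_1+R_2) = 22×3.9/59.9 = 1.43 V, R_Th = R_1‖R_2 = 3.65 kΩ.
Base-emitter loop: V_Th = I_B·R_Th + V_BE + (β+1)I_B·R_E, so I_B = (1.43 − 0.7) / (3.65 + 251×1.5) = 0.00193 mA.
I_C = β·I_B = 250×0.00193 = 0.482 mA, and I_E = (β+1)I_B = 0.484 mA.
V_CE = V_CC − I_C·R_C − I_E·R_E = 22 − 0.482×0.47 − 0.484×1.5 = 21 V.
V_CE = 21 V > 0.2 V confirms active-region operation.

I_C ≈ 0.48 mA, V_CE ≈ 21 V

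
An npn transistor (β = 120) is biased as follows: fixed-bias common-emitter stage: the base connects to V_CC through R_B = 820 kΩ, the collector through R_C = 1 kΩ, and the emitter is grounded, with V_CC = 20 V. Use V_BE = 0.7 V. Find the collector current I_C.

Base loop: V_CC = I_B·R_B + V_BE, so I_B = (20 − 0.7)/820 kΩ = 0.0235 mA.
In the active region I_C = β·I_B = 120 × 0.0235 = 2.82 mA.
Collector loop: V_CE = V_CC − I_C·R_C = 20 − 2.82×1 = 17.2 V.
Since V_CE = 17.2 V > V_CE(sat) ≈ 0.2 V, the transistor is in the active region as assumed.

I_C ≈ 2.8 mA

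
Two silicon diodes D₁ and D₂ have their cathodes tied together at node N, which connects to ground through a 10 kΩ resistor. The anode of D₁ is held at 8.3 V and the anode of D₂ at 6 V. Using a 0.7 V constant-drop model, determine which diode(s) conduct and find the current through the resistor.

Only D₁ conducts; I_R ≈ 0.76 mA

Assume both conduct. Then node N would need to be at both 8.3−0.7 = 7.6 V and 6−0.7 = 5.3 V, which is impossible.
Assume only D₁ conducts: V_N = 8.3 − 0.7 = 7.6 V, so I_R = 7.6/10 = 0.76 mA.
Check D₂: its anode-to-cathode voltage is 6 − 7.6 = -1.6 V < 0.7 V, so it is off. The assumption is consistent.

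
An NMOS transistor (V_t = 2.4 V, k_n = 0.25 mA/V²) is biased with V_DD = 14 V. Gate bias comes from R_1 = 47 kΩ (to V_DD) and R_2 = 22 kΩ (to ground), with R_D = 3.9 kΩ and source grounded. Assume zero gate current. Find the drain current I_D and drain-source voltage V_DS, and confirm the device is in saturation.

I_D ≈ 0.53 mA, V_DS ≈ 12 V

V_G = V_DD·R_2/(R_1+R_2) = 14×22/69 = 4.46 V. With the source grounded, V_GS = V_G = 4.46 V.
Assume saturation: I_D = (k_n/2)(V_GS − V_t)² = (0.25/2)×(4.46 − 2.4)² = 0.125×2.06² = 0.532 mA.
V_DS = V_DD − I_D·R_D = 14 − 0.532×3.9 = 11.9 V.
Saturation requires V_DS ≥ V_GS − V_t = 2.06 V; 11.9 ≥ 2.06 ✓.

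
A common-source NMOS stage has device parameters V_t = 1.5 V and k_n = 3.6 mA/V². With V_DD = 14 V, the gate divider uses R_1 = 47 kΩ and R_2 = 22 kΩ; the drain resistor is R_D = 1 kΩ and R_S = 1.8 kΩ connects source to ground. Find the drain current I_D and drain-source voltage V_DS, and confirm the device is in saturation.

I_D ≈ 1.2 mA, V_DS ≈ 11 V

V_G = V_DD·R_2/(R_1+R_2) = 14×22/69 = 4.46 V.
Assume saturation: I_D = (k_n/2)(V_GS − V_t)² with V_GS = V_G − I_D·R_S = 4.46 − 1.8·I_D.
Substituting gives 5.83·I_D² − 20.2·I_D + 15.8 = 0, with roots I_D = 1.19 or 2.27 mA.
The root I_D = 2.27 mA gives V_GS = 0.377 V ≤ V_t, so take I_D = 1.19 mA.
Then V_GS = 2.31 V and V_DS = V_DD − I_D(R_D+R_S) = 14 − 1.19×2.8 = 10.7 V.
Saturation requires V_DS ≥ V_GS − V_t = 0.814 V; 10.7 ≥ 0.814 ✓.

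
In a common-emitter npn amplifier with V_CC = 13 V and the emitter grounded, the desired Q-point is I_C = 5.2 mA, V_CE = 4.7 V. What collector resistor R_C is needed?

R_C ≈ 1.6 kΩ

Collector loop: V_CC = I_C·R_C + V_CE.
R_C = (V_CC − V_CE)/I_C = (13 − 4.7)/5.2 = 1.6 kΩ.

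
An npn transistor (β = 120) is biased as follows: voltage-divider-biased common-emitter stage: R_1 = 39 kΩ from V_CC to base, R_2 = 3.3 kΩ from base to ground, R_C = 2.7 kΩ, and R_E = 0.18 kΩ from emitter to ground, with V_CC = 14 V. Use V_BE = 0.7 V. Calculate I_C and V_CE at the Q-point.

I_C ≈ 1.9 mA, V_CE ≈ 8.5 V

Thevenize the base divider: V_Th = V_CC·R_2/(R_1+R_2) = 14×3.3/42.3 = 1.09 V, R_Th = R_1‖R_2 = 3.04 kΩ.
Base-emitter loop: V_Th = I_B·R_Th + V_BE + (β+1)I_B·R_E, so I_B = (1.09 − 0.7) / (3.04 + 121×0.18) = 0.0158 mA.
I_C = β·I_B = 120×0.0158 = 1.9 mA, and I_E = (β+1)I_B = 1.91 mA.
V_CE = V_CC − I_C·R_C − I_E·R_E = 14 − 1.9×2.7 − 1.91×0.18 = 8.54 V.
V_CE = 8.54 V > 0.2 V confirms active-region operation.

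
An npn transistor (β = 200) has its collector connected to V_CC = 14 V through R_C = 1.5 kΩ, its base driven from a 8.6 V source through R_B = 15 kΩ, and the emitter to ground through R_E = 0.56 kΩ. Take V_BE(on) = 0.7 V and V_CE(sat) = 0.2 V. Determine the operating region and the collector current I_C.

Assume active: I_B = (8.6 − 0.7)/(15 + 201×0.56) = 0.0619 mA, I_C = β·I_B = 12.4 mA.
Then V_CE = 14 − 12.4×1.5 − 12.4×0.56 = -11.6 V < 0.2 V — the active assumption fails.
Re-solve with V_CE = 0.2 V. KCL at the emitter: V_E/R_E = (V_BB−0.7−V_E)/R_B + (V_CC−0.2−V_E)/R_C, giving V_E = 3.86 V.
I_C = (V_CC − 0.2 − V_E)/R_C = (13.8 − 3.86)/1.5 = 6.63 mA.
Check: I_B = (7.9 − 3.86)/15 = 0.269 mA, and β·I_B = 53.9 mA > I_C, confirming saturation.

saturation; I_C ≈ 6.6 mA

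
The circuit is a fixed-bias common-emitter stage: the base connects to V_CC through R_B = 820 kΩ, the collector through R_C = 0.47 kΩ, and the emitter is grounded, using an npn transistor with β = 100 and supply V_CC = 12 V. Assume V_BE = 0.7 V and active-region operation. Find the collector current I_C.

Base loop: V_CC = I_B·R_B + V_BE, so I_B = (12 − 0.7)/820 kΩ = 0.0138 mA.
In the active region I_C = β·I_B = 100 × 0.0138 = 1.38 mA.
Collector loop: V_CE = V_CC − I_C·R_C = 12 − 1.38×0.47 = 11.4 V.
Since V_CE = 11.4 V > V_CE(sat) ≈ 0.2 V, the transistor is in the active region as assumed.

I_C ≈ 1.4 mA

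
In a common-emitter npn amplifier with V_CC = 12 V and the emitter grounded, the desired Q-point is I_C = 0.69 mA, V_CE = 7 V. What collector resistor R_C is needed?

Collector loop: V_CC = I_C·R_C + V_CE.
R_C = (V_CC − V_CE)/I_C = (12 − 7)/0.69 = 7.25 kΩ.

R_C ≈ 7.2 kΩ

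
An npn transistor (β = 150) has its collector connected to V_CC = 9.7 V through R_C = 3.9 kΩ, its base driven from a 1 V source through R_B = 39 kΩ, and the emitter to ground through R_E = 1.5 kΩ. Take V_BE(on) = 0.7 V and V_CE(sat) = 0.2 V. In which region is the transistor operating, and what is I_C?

Assume active. Base-emitter loop: I_B = (V_BB − V_BE)/(R_B + (β+1)R_E) = (1 − 0.7)/(39 + 151×1.5) = 0.00113 mA.
I_C = β·I_B = 150×0.00113 = 0.169 mA.
V_CE = V_CC − I_C·R_C − I_E·R_E = 9.7 − 0.169×3.9 − 0.171×1.5 = 8.78 V > V_CE(sat), so the active-region assumption holds.

active; I_C ≈ 0.17 mA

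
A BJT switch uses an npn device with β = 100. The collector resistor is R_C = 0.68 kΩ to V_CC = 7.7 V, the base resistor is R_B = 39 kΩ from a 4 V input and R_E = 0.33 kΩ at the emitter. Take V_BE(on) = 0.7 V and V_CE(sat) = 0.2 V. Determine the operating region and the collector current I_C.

active; I_C ≈ 4.6 mA

Assume active. Base-emitter loop: I_B = (V_BB − V_BE)/(R_B + (β+1)R_E) = (4 − 0.7)/(39 + 101×0.33) = 0.0456 mA.
I_C = β·I_B = 100×0.0456 = 4.56 mA.
V_CE = V_CC − I_C·R_C − I_E·R_E = 7.7 − 4.56×0.68 − 4.61×0.33 = 3.08 V > V_CE(sat), so the active-region assumption holds.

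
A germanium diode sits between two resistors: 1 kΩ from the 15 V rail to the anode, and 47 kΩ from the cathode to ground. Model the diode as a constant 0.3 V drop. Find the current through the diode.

I ≈ 0.31 mA

The two resistors are in series with the diode, so KVL gives 15 = I·1 + 0.3 + I·47.
I = (15 − 0.3) / (1 + 47) kΩ = 14.7 / 48 = 0.306 mA.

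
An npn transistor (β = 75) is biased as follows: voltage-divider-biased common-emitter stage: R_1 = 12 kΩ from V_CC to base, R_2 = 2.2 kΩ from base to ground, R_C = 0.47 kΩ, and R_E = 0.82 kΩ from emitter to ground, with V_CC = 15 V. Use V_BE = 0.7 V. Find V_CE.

Thevenize the base divider: V_Th = V_CC·R_2/(R_1+R_2) = 15×2.2/14.2 = 2.32 V, R_Th = R_1‖R_2 = 1.86 kΩ.
Base-emitter loop: V_Th = I_B·R_Th + V_BE + (β+1)I_B·R_E, so I_B = (2.32 − 0.7) / (1.86 + 76×0.82) = 0.0253 mA.
I_C = β·I_B = 75×0.0253 = 1.9 mA, and I_E = (β+1)I_B = 1.92 mA.
V_CE = V_CC − I_C·R_C − I_E·R_E = 15 − 1.9×0.47 − 1.92×0.82 = 12.5 V.
V_CE = 12.5 V > 0.2 V confirms active-region operation.

V_CE ≈ 13 V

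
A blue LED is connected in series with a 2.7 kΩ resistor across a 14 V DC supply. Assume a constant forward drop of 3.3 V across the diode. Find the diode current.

I ≈ 4 mA

KVL around the loop: 14 = V_D + I·R = 3.3 + I × 2.7 kΩ.
So I = (14 − 3.3) / 2.7 kΩ = 10.7 / 2.7 = 3.96 mA.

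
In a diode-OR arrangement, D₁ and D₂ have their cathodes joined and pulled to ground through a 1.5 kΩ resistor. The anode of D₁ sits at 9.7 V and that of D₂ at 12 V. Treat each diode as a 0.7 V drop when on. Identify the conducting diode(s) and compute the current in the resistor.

Assume both conduct. Then node N would need to be at both 9.7−0.7 = 9 V and 12−0.7 = 11.3 V, which is impossible.
Assume only D₂ conducts: V_N = 12 − 0.7 = 11.3 V, so I_R = 11.3/1.5 = 7.53 mA.
Check D₁: its anode-to-cathode voltage is 9.7 − 11.3 = -1.6 V < 0.7 V, so it is off. The assumption is consistent.

Only D₂ conducts; I_R ≈ 7.5 mA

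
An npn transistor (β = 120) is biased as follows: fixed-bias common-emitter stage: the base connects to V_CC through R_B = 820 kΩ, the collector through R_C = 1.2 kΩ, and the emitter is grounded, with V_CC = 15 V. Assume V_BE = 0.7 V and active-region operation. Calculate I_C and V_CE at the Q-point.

I_C ≈ 2.1 mA, V_CE ≈ 12 V

Base loop: V_CC = I_B·R_B + V_BE, so I_B = (15 − 0.7)/820 kΩ = 0.0174 mA.
In the active region I_C = β·I_B = 120 × 0.0174 = 2.09 mA.
Collector loop: V_CE = V_CC − I_C·R_C = 15 − 2.09×1.2 = 12.5 V.
Since V_CE = 12.5 V > V_CE(sat) ≈ 0.2 V, the transistor is in the active region as assumed.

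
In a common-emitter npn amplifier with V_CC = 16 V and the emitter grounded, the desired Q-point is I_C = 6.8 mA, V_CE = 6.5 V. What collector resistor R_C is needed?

Collector loop: V_CC = I_C·R_C + V_CE.
R_C = (V_CC − V_CE)/I_C = (16 − 6.5)/6.8 = 1.4 kΩ.

R_C ≈ 1.4 kΩ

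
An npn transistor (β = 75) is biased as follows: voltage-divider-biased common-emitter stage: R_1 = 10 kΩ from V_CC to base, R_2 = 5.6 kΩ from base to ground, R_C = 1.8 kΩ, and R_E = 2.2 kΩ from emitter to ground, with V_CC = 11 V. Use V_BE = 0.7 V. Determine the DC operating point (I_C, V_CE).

I_C ≈ 1.4 mA, V_CE ≈ 5.3 V

Thevenize the base divider: V_Th = V_CC·R_2/(R_1+R_2) = 11×5.6/15.6 = 3.95 V, R_Th = R_1‖R_2 = 3.59 kΩ.
Base-emitter loop: V_Th = I_B·R_Th + V_BE + (β+1)I_B·R_E, so I_B = (3.95 − 0.7) / (3.59 + 76×2.2) = 0.019 mA.
I_C = β·I_B = 75×0.019 = 1.43 mA, and I_E = (β+1)I_B = 1.45 mA.
V_CE = V_CC − I_C·R_C − I_E·R_E = 11 − 1.43×1.8 − 1.45×2.2 = 5.25 V.
V_CE = 5.25 V > 0.2 V confirms active-region operation.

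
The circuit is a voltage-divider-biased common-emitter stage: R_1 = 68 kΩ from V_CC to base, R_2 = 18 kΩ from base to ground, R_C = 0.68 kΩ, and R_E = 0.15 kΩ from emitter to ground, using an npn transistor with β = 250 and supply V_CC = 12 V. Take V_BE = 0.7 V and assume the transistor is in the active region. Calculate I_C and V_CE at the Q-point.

I_C ≈ 8.7 mA, V_CE ≈ 4.7 V

Thevenize the base divider: V_Th = V_CC·R_2/(R_1+R_2) = 12×18/86 = 2.51 V, R_Th = R_1‖R_2 = 14.2 kΩ.
Base-emitter loop: V_Th = I_B·R_Th + V_BE + (β+1)I_B·R_E, so I_B = (2.51 − 0.7) / (14.2 + 251×0.15) = 0.0349 mA.
I_C = β·I_B = 250×0.0349 = 8.73 mA, and I_E = (β+1)I_B = 8.76 mA.
V_CE = V_CC − I_C·R_C − I_E·R_E = 12 − 8.73×0.68 − 8.76×0.15 = 4.75 V.
V_CE = 4.75 V > 0.2 V confirms active-region operation.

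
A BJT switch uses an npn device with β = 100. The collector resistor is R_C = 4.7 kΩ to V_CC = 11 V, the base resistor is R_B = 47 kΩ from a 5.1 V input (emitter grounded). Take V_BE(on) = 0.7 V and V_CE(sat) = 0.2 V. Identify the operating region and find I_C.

saturation; I_C ≈ 2.3 mA

Assume active: I_B = (5.1 − 0.7)/47 = 0.0936 mA, giving I_C = β·I_B = 9.36 mA.
But then V_CE = 11 − 9.36×4.7 = -33 V < V_CE(sat) = 0.2 V — impossible in the active region.
So the transistor is saturated. With V_CE = 0.2 V, I_C = (V_CC − 0.2)/R_C = 10.8/4.7 = 2.3 mA.
Check: β·I_B = 9.36 mA > I_C = 2.3 mA, confirming saturation.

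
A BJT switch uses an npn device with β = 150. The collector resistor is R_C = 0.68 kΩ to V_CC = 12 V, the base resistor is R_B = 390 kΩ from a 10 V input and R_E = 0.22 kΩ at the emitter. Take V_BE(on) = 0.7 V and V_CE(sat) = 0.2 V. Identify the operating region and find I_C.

active; I_C ≈ 3.3 mA

Assume active. Base-emitter loop: I_B = (V_BB − V_BE)/(R_B + (β+1)R_E) = (10 − 0.7)/(390 + 151×0.22) = 0.022 mA.
I_C = β·I_B = 150×0.022 = 3.3 mA.
V_CE = V_CC − I_C·R_C − I_E·R_E = 12 − 3.3×0.68 − 3.32×0.22 = 9.03 V > V_CE(sat), so the active-region assumption holds.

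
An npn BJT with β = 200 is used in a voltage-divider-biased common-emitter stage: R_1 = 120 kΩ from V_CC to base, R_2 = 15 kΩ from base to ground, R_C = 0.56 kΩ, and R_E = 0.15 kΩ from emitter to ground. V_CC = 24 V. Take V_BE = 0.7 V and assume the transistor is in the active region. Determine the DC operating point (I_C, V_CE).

I_C ≈ 9 mA, V_CE ≈ 18 V

Thevenize the base divider: V_Th = V_CC·R_2/(R_1+R_2) = 24×15/135 = 2.67 V, R_Th = R_1‖R_2 = 13.3 kΩ.
Base-emitter loop: V_Th = I_B·R_Th + V_BE + (β+1)I_B·R_E, so I_B = (2.67 − 0.7) / (13.3 + 201×0.15) = 0.0452 mA.
I_C = β·I_B = 200×0.0452 = 9.05 mA, and I_E = (β+1)I_B = 9.09 mA.
V_CE = V_CC − I_C·R_C − I_E·R_E = 24 − 9.05×0.56 − 9.09×0.15 = 17.6 V.
V_CE = 17.6 V > 0.2 V confirms active-region operation.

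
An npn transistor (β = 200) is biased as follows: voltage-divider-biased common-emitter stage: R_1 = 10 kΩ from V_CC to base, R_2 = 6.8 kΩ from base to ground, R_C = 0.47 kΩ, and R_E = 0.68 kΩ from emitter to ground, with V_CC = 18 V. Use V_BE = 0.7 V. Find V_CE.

V_CE ≈ 7.2 V

Thevenize the base divider: V_Th = V_CC·R_2/(R_1+R_2) = 18×6.8/16.8 = 7.29 V, R_Th = R_1‖R_2 = 4.05 kΩ.
Base-emitter loop: V_Th = I_B·R_Th + V_BE + (β+1)I_B·R_E, so I_B = (7.29 − 0.7) / (4.05 + 201×0.68) = 0.0468 mA.
I_C = β·I_B = 200×0.0468 = 9.36 mA, and I_E = (β+1)I_B = 9.41 mA.
V_CE = V_CC − I_C·R_C − I_E·R_E = 18 − 9.36×0.47 − 9.41×0.68 = 7.2 V.
V_CE = 7.2 V > 0.2 V confirms active-region operation.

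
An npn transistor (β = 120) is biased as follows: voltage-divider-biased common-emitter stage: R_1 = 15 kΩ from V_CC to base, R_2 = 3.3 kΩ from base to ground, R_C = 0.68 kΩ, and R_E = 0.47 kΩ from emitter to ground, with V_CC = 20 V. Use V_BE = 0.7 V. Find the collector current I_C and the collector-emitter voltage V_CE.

Thevenize the base divider: V_Th = V_CC·R_2/(R_1+R_2) = 20×3.3/18.3 = 3.61 V, R_Th = R_1‖R_2 = 2.7 kΩ.
Base-emitter loop: V_Th = I_B·R_Th + V_BE + (β+1)I_B·R_E, so I_B = (3.61 − 0.7) / (2.7 + 121×0.47) = 0.0488 mA.
I_C = β·I_B = 120×0.0488 = 5.85 mA, and I_E = (β+1)I_B = 5.9 mA.
V_CE = V_CC − I_C·R_C − I_E·R_E = 20 − 5.85×0.68 − 5.9×0.47 = 13.2 V.
V_CE = 13.2 V > 0.2 V confirms active-region operation.

I_C ≈ 5.9 mA, V_CE ≈ 13 V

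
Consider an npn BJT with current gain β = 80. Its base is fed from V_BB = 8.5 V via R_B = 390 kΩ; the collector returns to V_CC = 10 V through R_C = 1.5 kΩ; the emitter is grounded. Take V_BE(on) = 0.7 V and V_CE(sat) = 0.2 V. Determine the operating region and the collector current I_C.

Assume active. Base-emitter loop: I_B = (V_BB − V_BE)/R_B = (8.5 − 0.7)/390 = 0.02 mA.
I_C = β·I_B = 80×0.02 = 1.6 mA.
V_CE = V_CC − I_C·R_C = 10 − 1.6×1.5 = 7.6 V > V_CE(sat), so the active-region assumption holds.

active; I_C ≈ 1.6 mA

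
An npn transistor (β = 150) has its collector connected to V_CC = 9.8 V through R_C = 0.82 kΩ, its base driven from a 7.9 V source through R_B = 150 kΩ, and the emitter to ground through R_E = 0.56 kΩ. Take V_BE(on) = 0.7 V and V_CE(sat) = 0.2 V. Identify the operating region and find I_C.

active; I_C ≈ 4.6 mA

Assume active. Base-emitter loop: I_B = (V_BB − V_BE)/(R_B + (β+1)R_E) = (7.9 − 0.7)/(150 + 151×0.56) = 0.0307 mA.
I_C = β·I_B = 150×0.0307 = 4.6 mA.
V_CE = V_CC − I_C·R_C − I_E·R_E = 9.8 − 4.6×0.82 − 4.64×0.56 = 3.43 V > V_CE(sat), so the active-region assumption holds.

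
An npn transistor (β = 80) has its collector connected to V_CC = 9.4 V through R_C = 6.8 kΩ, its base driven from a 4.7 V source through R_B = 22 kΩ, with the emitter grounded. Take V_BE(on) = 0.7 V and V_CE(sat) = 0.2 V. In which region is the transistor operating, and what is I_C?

saturation; I_C ≈ 1.4 mA

Assume active: I_B = (4.7 − 0.7)/22 = 0.182 mA, giving I_C = β·I_B = 14.5 mA.
But then V_CE = 9.4 − 14.5×6.8 = -89.5 V < V_CE(sat) = 0.2 V — impossible in the active region.
So the transistor is saturated. With V_CE = 0.2 V, I_C = (V_CC − 0.2)/R_C = 9.2/6.8 = 1.35 mA.
Check: β·I_B = 14.5 mA > I_C = 1.35 mA, confirming saturation.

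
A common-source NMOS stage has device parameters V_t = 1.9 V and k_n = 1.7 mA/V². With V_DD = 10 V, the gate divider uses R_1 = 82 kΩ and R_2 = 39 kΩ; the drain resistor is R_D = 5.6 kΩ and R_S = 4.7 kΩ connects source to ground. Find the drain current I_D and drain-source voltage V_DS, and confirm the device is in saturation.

V_G = V_DD·R_2/(R_1+R_2) = 10×39/121 = 3.22 V.
Assume saturation: I_D = (k_n/2)(V_GS − V_t)² with V_GS = V_G − I_D·R_S = 3.22 − 4.7·I_D.
Substituting gives 18.8·I_D² − 11.6·I_D + 1.49 = 0, with roots I_D = 0.183 or 0.433 mA.
The root I_D = 0.433 mA gives V_GS = 1.19 V ≤ V_t, so take I_D = 0.183 mA.
Then V_GS = 2.36 V and V_DS = V_DD − I_D(R_D+R_S) = 10 − 0.183×10.3 = 8.12 V.
Saturation requires V_DS ≥ V_GS − V_t = 0.464 V; 8.12 ≥ 0.464 ✓.

I_D ≈ 0.18 mA, V_DS ≈ 8.1 V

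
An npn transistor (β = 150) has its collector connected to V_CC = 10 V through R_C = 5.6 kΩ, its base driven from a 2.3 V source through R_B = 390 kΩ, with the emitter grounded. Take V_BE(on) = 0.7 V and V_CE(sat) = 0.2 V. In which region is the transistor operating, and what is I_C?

active; I_C ≈ 0.62 mA

Assume active. Base-emitter loop: I_B = (V_BB − V_BE)/R_B = (2.3 − 0.7)/390 = 0.0041 mA.
I_C = β·I_B = 150×0.0041 = 0.615 mA.
V_CE = V_CC − I_C·R_C = 10 − 0.615×5.6 = 6.55 V > V_CE(sat), so the active-region assumption holds.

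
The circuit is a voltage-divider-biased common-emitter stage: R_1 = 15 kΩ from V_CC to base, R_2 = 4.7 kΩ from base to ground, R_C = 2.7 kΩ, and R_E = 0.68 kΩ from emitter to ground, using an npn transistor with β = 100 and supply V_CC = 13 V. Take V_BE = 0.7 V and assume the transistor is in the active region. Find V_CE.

Thevenize the base divider: V_Th = V_CC·R_2/(R_1+R_2) = 13×4.7/19.7 = 3.1 V, R_Th = R_1‖R_2 = 3.58 kΩ.
Base-emitter loop: V_Th = I_B·R_Th + V_BE + (β+1)I_B·R_E, so I_B = (3.1 − 0.7) / (3.58 + 101×0.68) = 0.0332 mA.
I_C = β·I_B = 100×0.0332 = 3.32 mA, and I_E = (β+1)I_B = 3.36 mA.
V_CE = V_CC − I_C·R_C − I_E·R_E = 13 − 3.32×2.7 − 3.36×0.68 = 1.74 V.
V_CE = 1.74 V > 0.2 V confirms active-region operation.

V_CE ≈ 1.7 V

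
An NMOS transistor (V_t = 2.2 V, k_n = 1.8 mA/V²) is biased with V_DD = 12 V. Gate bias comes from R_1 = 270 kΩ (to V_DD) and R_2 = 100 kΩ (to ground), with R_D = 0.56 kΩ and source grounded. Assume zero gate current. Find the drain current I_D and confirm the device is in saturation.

V_G = V_DD·R_2/(R_1+R_2) = 12×100/370 = 3.24 V. With the source grounded, V_GS = V_G = 3.24 V.
Assume saturation: I_D = (k_n/2)(V_GS − V_t)² = (1.8/2)×(3.24 − 2.2)² = 0.9×1.04² = 0.98 mA.
V_DS = V_DD − I_D·R_D = 12 − 0.98×0.56 = 11.5 V.
Saturation requires V_DS ≥ V_GS − V_t = 1.04 V; 11.5 ≥ 1.04 ✓.

I_D ≈ 0.98 mA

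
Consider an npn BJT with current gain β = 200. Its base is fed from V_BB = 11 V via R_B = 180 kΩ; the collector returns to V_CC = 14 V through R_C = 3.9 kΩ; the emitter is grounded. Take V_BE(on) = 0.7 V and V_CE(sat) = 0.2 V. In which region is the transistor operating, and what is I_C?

saturation; I_C ≈ 3.5 mA

Assume active: I_B = (11 − 0.7)/180 = 0.0572 mA, giving I_C = β·I_B = 11.4 mA.
But then V_CE = 14 − 11.4×3.9 = -30.6 V < V_CE(sat) = 0.2 V — impossible in the active region.
So the transistor is saturated. With V_CE = 0.2 V, I_C = (V_CC − 0.2)/R_C = 13.8/3.9 = 3.54 mA.
Check: β·I_B = 11.4 mA > I_C = 3.54 mA, confirming saturation.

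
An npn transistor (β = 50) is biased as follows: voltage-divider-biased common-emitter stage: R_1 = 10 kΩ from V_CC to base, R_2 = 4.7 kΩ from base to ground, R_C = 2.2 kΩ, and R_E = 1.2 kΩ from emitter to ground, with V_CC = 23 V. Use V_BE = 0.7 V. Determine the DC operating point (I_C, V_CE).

Thevenize the base divider: V_Th = V_CC·R_2/(R_1+R_2) = 23×4.7/14.7 = 7.35 V, R_Th = R_1‖R_2 = 3.2 kΩ.
Base-emitter loop: V_Th = I_B·R_Th + V_BE + (β+1)I_B·R_E, so I_B = (7.35 − 0.7) / (3.2 + 51×1.2) = 0.103 mA.
I_C = β·I_B = 50×0.103 = 5.17 mA, and I_E = (β+1)I_B = 5.27 mA.
V_CE = V_CC − I_C·R_C − I_E·R_E = 23 − 5.17×2.2 − 5.27×1.2 = 5.31 V.
V_CE = 5.31 V > 0.2 V confirms active-region operation.

I_C ≈ 5.2 mA, V_CE ≈ 5.3 V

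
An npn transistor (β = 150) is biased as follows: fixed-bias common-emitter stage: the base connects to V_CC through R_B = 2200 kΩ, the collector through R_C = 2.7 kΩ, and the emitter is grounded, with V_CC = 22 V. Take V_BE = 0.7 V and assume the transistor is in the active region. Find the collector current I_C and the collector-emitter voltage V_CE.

I_C ≈ 1.5 mA, V_CE ≈ 18 V

Base loop: V_CC = I_B·R_B + V_BE, so I_B = (22 − 0.7)/2200 kΩ = 0.00968 mA.
In the active region I_C = β·I_B = 150 × 0.00968 = 1.45 mA.
Collector loop: V_CE = V_CC − I_C·R_C = 22 − 1.45×2.7 = 18.1 V.
Since V_CE = 18.1 V > V_CE(sat) ≈ 0.2 V, the transistor is in the active region as assumed.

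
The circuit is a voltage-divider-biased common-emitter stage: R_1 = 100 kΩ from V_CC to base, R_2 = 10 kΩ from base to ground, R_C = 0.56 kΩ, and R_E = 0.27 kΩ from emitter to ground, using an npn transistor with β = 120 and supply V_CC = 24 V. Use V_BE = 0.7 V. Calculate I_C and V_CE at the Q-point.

I_C ≈ 4.3 mA, V_CE ≈ 20 V

Thevenize the base divider: V_Th = V_CC·R_2/(R_1+R_2) = 24×10/110 = 2.18 V, R_Th = R_1‖R_2 = 9.09 kΩ.
Base-emitter loop: V_Th = I_B·R_Th + V_BE + (β+1)I_B·R_E, so I_B = (2.18 − 0.7) / (9.09 + 121×0.27) = 0.0355 mA.
I_C = β·I_B = 120×0.0355 = 4.26 mA, and I_E = (β+1)I_B = 4.29 mA.
V_CE = V_CC − I_C·R_C − I_E·R_E = 24 − 4.26×0.56 − 4.29×0.27 = 20.5 V.
V_CE = 20.5 V > 0.2 V confirms active-region operation.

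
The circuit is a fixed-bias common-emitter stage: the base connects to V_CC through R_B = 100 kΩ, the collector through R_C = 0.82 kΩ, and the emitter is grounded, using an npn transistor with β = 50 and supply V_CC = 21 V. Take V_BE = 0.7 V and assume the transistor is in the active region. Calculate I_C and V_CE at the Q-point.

I_C ≈ 10 mA, V_CE ≈ 13 V

Base loop: V_CC = I_B·R_B + V_BE, so I_B = (21 − 0.7)/100 kΩ = 0.203 mA.
In the active region I_C = β·I_B = 50 × 0.203 = 10.2 mA.
Collector loop: V_CE = V_CC − I_C·R_C = 21 − 10.2×0.82 = 12.7 V.
Since V_CE = 12.7 V > V_CE(sat) ≈ 0.2 V, the transistor is in the active region as assumed.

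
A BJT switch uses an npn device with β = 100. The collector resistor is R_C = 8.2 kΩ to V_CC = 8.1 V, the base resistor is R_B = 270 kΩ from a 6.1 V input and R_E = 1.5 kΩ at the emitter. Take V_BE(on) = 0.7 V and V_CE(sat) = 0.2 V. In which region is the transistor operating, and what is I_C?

Assume active: I_B = (6.1 − 0.7)/(270 + 101×1.5) = 0.0128 mA, I_C = β·I_B = 1.28 mA.
Then V_CE = 8.1 − 1.28×8.2 − 1.29×1.5 = -4.35 V < 0.2 V — the active assumption fails.
Re-solve with V_CE = 0.2 V. KCL at the emitter: V_E/R_E = (V_BB−0.7−V_E)/R_B + (V_CC−0.2−V_E)/R_C, giving V_E = 1.24 V.
I_C = (V_CC − 0.2 − V_E)/R_C = (7.9 − 1.24)/8.2 = 0.812 mA.
Check: I_B = (5.4 − 1.24)/270 = 0.0154 mA, and β·I_B = 1.54 mA > I_C, confirming saturation.

saturation; I_C ≈ 0.81 mA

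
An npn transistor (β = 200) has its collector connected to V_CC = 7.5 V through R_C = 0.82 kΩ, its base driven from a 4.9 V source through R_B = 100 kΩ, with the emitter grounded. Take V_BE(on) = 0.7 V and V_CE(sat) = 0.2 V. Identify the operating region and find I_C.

active; I_C ≈ 8.4 mA

Assume active. Base-emitter loop: I_B = (V_BB − V_BE)/R_B = (4.9 − 0.7)/100 = 0.042 mA.
I_C = β·I_B = 200×0.042 = 8.4 mA.
V_CE = V_CC − I_C·R_C = 7.5 − 8.4×0.82 = 0.612 V > V_CE(sat), so the active-region assumption holds.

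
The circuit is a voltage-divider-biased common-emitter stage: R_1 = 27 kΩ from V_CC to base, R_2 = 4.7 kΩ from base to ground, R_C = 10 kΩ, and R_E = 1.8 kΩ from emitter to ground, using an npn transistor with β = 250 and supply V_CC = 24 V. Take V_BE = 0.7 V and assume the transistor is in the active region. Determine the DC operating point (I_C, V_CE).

I_C ≈ 1.6 mA, V_CE ≈ 5.5 V

Thevenize the base divider: V_Th = V_CC·R_2/(R_1+R_2) = 24×4.7/31.7 = 3.56 V, R_Th = R_1‖R_2 = 4 kΩ.
Base-emitter loop: V_Th = I_B·R_Th + V_BE + (β+1)I_B·R_E, so I_B = (3.56 − 0.7) / (4 + 251×1.8) = 0.00627 mA.
I_C = β·I_B = 250×0.00627 = 1.57 mA, and I_E = (β+1)I_B = 1.57 mA.
V_CE = V_CC − I_C·R_C − I_E·R_E = 24 − 1.57×10 − 1.57×1.8 = 5.49 V.
V_CE = 5.49 V > 0.2 V confirms active-region operation.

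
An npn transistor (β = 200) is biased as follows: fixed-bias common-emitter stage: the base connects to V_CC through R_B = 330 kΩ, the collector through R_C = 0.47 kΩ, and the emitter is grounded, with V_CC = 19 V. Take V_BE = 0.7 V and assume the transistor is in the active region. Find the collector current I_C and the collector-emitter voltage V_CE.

I_C ≈ 11 mA, V_CE ≈ 14 V

Base loop: V_CC = I_B·R_B + V_BE, so I_B = (19 − 0.7)/330 kΩ = 0.0555 mA.
In the active region I_C = β·I_B = 200 × 0.0555 = 11.1 mA.
Collector loop: V_CE = V_CC − I_C·R_C = 19 − 11.1×0.47 = 13.8 V.
Since V_CE = 13.8 V > V_CE(sat) ≈ 0.2 V, the transistor is in the active region as assumed.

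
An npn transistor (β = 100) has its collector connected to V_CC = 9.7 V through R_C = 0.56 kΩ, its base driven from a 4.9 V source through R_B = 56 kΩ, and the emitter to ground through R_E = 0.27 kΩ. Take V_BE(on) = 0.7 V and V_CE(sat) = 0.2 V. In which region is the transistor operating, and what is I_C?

Assume active. Base-emitter loop: I_B = (V_BB − V_BE)/(R_B + (β+1)R_E) = (4.9 − 0.7)/(56 + 101×0.27) = 0.0504 mA.
I_C = β·I_B = 100×0.0504 = 5.04 mA.
V_CE = V_CC − I_C·R_C − I_E·R_E = 9.7 − 5.04×0.56 − 5.09×0.27 = 5.5 V > V_CE(sat), so the active-region assumption holds.

active; I_C ≈ 5 mA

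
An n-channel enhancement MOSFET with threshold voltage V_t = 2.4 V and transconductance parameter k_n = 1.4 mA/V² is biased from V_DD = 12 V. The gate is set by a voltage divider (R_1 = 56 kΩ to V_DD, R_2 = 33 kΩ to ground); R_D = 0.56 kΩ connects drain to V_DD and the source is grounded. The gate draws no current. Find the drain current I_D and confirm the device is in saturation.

I_D ≈ 2.9 mA

V_G = V_DD·R_2/(R_1+R_2) = 12×33/89 = 4.45 V. With the source grounded, V_GS = V_G = 4.45 V.
Assume saturation: I_D = (k_n/2)(V_GS − V_t)² = (1.4/2)×(4.45 − 2.4)² = 0.7×2.05² = 2.94 mA.
V_DS = V_DD − I_D·R_D = 12 − 2.94×0.56 = 10.4 V.
Saturation requires V_DS ≥ V_GS − V_t = 2.05 V; 10.4 ≥ 2.05 ✓.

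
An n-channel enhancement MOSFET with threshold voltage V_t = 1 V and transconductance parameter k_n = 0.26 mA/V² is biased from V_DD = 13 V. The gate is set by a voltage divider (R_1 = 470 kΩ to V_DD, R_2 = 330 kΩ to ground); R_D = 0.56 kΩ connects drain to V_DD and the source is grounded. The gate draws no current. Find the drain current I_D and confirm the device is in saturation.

V_G = V_DD·R_2/(R_1+R_2) = 13×330/800 = 5.36 V. With the source grounded, V_GS = V_G = 5.36 V.
Assume saturation: I_D = (k_n/2)(V_GS − V_t)² = (0.26/2)×(5.36 − 1)² = 0.13×4.36² = 2.47 mA.
V_DS = V_DD − I_D·R_D = 13 − 2.47×0.56 = 11.6 V.
Saturation requires V_DS ≥ V_GS − V_t = 4.36 V; 11.6 ≥ 4.36 ✓.

I_D ≈ 2.5 mA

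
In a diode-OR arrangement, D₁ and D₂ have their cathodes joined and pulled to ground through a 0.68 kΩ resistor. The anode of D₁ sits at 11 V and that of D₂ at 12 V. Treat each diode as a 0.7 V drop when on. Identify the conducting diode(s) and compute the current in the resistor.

Only D₂ conducts; I_R ≈ 17 mA

Assume both conduct. Then node N would need to be at both 11−0.7 = 10.3 V and 12−0.7 = 11.3 V, which is impossible.
Assume only D₂ conducts: V_N = 12 − 0.7 = 11.3 V, so I_R = 11.3/0.68 = 16.6 mA.
Check D₁: its anode-to-cathode voltage is 11 − 11.3 = -0.3 V < 0.7 V, so it is off. The assumption is consistent.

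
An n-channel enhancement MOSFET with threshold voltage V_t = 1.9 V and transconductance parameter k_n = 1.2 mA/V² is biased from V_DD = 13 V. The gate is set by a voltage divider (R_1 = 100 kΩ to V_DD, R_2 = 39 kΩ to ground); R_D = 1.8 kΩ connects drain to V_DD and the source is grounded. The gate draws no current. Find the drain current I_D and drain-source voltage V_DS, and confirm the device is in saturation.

I_D ≈ 1.8 mA, V_DS ≈ 9.7 V

V_G = V_DD·R_2/(R_1+R_2) = 13×39/139 = 3.65 V. With the source grounded, V_GS = V_G = 3.65 V.
Assume saturation: I_D = (k_n/2)(V_GS − V_t)² = (1.2/2)×(3.65 − 1.9)² = 0.6×1.75² = 1.83 mA.
V_DS = V_DD − I_D·R_D = 13 − 1.83×1.8 = 9.7 V.
Saturation requires V_DS ≥ V_GS − V_t = 1.75 V; 9.7 ≥ 1.75 ✓.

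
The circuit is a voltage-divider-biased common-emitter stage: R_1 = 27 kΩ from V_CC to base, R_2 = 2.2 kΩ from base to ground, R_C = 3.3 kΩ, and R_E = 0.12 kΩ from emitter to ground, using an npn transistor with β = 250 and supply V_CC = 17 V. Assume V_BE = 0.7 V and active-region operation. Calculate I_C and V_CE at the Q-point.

Thevenize the base divider: V_Th = V_CC·R_2/(R_1+R_2) = 17×2.2/29.2 = 1.28 V, R_Th = R_1‖R_2 = 2.03 kΩ.
Base-emitter loop: V_Th = I_B·R_Th + V_BE + (β+1)I_B·R_E, so I_B = (1.28 − 0.7) / (2.03 + 251×0.12) = 0.0181 mA.
I_C = β·I_B = 250×0.0181 = 4.52 mA, and I_E = (β+1)I_B = 4.53 mA.
V_CE = V_CC − I_C·R_C − I_E·R_E = 17 − 4.52×3.3 − 4.53×0.12 = 1.55 V.
V_CE = 1.55 V > 0.2 V confirms active-region operation.

I_C ≈ 4.5 mA, V_CE ≈ 1.6 V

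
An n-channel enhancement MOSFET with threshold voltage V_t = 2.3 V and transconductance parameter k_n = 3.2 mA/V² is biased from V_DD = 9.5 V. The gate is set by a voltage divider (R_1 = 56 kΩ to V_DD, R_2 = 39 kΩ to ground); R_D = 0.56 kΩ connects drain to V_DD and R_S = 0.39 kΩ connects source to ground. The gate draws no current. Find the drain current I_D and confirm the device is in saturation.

V_G = V_DD·R_2/(R_1+R_2) = 9.5×39/95 = 3.9 V.
Assume saturation: I_D = (k_n/2)(V_GS − V_t)² with V_GS = V_G − I_D·R_S = 3.9 − 0.39·I_D.
Substituting gives 0.243·I_D² − 3·I_D + 4.1 = 0, with roots I_D = 1.57 or 10.7 mA.
The root I_D = 10.7 mA gives V_GS = -0.292 V ≤ V_t, so take I_D = 1.57 mA.
Then V_GS = 3.29 V and V_DS = V_DD − I_D(R_D+R_S) = 9.5 − 1.57×0.95 = 8.01 V.
Saturation requires V_DS ≥ V_GS − V_t = 0.989 V; 8.01 ≥ 0.989 ✓.

I_D ≈ 1.6 mA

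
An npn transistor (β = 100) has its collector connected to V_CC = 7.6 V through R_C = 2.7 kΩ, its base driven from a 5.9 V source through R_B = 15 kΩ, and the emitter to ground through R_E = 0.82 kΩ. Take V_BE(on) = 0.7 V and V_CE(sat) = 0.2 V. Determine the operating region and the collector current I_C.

saturation; I_C ≈ 2.1 mA

Assume active: I_B = (5.9 − 0.7)/(15 + 101×0.82) = 0.0532 mA, I_C = β·I_B = 5.32 mA.
Then V_CE = 7.6 − 5.32×2.7 − 5.37×0.82 = -11.2 V < 0.2 V — the active assumption fails.
Re-solve with V_CE = 0.2 V. KCL at the emitter: V_E/R_E = (V_BB−0.7−V_E)/R_B + (V_CC−0.2−V_E)/R_C, giving V_E = 1.86 V.
I_C = (V_CC − 0.2 − V_E)/R_C = (7.4 − 1.86)/2.7 = 2.05 mA.
Check: I_B = (5.2 − 1.86)/15 = 0.222 mA, and β·I_B = 22.2 mA > I_C, confirming saturation.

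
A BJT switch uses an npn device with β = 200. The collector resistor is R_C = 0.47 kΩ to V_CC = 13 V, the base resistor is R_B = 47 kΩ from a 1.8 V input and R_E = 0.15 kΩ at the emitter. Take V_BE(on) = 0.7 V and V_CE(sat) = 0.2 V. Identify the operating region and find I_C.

active; I_C ≈ 2.9 mA

Assume active. Base-emitter loop: I_B = (V_BB − V_BE)/(R_B + (β+1)R_E) = (1.8 − 0.7)/(47 + 201×0.15) = 0.0143 mA.
I_C = β·I_B = 200×0.0143 = 2.85 mA.
V_CE = V_CC − I_C·R_C − I_E·R_E = 13 − 2.85×0.47 − 2.87×0.15 = 11.2 V > V_CE(sat), so the active-region assumption holds.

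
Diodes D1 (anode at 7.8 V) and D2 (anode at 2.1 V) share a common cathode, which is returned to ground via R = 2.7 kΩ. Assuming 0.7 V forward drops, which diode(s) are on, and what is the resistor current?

Assume both conduct. Then node N would need to be at both 7.8−0.7 = 7.1 V and 2.1−0.7 = 1.4 V, which is impossible.
Assume only D1 conducts: V_N = 7.8 − 0.7 = 7.1 V, so I_R = 7.1/2.7 = 2.63 mA.
Check D2: its anode-to-cathode voltage is 2.1 − 7.1 = -5 V < 0.7 V, so it is off. The assumption is consistent.

Only D1 conducts; I_R ≈ 2.6 mA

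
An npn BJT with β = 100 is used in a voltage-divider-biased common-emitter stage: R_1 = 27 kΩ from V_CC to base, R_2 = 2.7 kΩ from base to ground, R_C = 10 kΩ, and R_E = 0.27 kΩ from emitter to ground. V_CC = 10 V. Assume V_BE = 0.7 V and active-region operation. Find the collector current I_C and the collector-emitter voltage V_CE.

Thevenize the base divider: V_Th = V_CC·R_2/(R_1+R_2) = 10×2.7/29.7 = 0.909 V, R_Th = R_1‖R_2 = 2.45 kΩ.
Base-emitter loop: V_Th = I_B·R_Th + V_BE + (β+1)I_B·R_E, so I_B = (0.909 − 0.7) / (2.45 + 101×0.27) = 0.00703 mA.
I_C = β·I_B = 100×0.00703 = 0.703 mA, and I_E = (β+1)I_B = 0.71 mA.
V_CE = V_CC − I_C·R_C − I_E·R_E = 10 − 0.703×10 − 0.71×0.27 = 2.77 V.
V_CE = 2.77 V > 0.2 V confirms active-region operation.

I_C ≈ 0.7 mA, V_CE ≈ 2.8 V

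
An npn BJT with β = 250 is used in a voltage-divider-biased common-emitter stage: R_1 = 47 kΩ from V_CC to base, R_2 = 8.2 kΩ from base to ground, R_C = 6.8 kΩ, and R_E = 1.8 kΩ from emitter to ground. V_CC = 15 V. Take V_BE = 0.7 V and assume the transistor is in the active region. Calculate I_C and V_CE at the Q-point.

Thevenize the base divider: V_Th = V_CC·R_2/(R_1+R_2) = 15×8.2/55.2 = 2.23 V, R_Th = R_1‖R_2 = 6.98 kΩ.
Base-emitter loop: V_Th = I_B·R_Th + V_BE + (β+1)I_B·R_E, so I_B = (2.23 − 0.7) / (6.98 + 251×1.8) = 0.00333 mA.
I_C = β·I_B = 250×0.00333 = 0.833 mA, and I_E = (β+1)I_B = 0.836 mA.
V_CE = V_CC − I_C·R_C − I_E·R_E = 15 − 0.833×6.8 − 0.836×1.8 = 7.83 V.
V_CE = 7.83 V > 0.2 V confirms active-region operation.

I_C ≈ 0.83 mA, V_CE ≈ 7.8 V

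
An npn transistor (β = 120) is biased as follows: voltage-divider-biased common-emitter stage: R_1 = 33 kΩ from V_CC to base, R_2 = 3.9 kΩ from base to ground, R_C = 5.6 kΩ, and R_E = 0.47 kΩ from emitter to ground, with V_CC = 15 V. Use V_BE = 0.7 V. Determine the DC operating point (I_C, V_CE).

I_C ≈ 1.8 mA, V_CE ≈ 4.3 V

Thevenize the base divider: V_Th = V_CC·R_2/(R_1+R_2) = 15×3.9/36.9 = 1.59 V, R_Th = R_1‖R_2 = 3.49 kΩ.
Base-emitter loop: V_Th = I_B·R_Th + V_BE + (β+1)I_B·R_E, so I_B = (1.59 − 0.7) / (3.49 + 121×0.47) = 0.0147 mA.
I_C = β·I_B = 120×0.0147 = 1.76 mA, and I_E = (β+1)I_B = 1.77 mA.
V_CE = V_CC − I_C·R_C − I_E·R_E = 15 − 1.76×5.6 − 1.77×0.47 = 4.31 V.
V_CE = 4.31 V > 0.2 V confirms active-region operation.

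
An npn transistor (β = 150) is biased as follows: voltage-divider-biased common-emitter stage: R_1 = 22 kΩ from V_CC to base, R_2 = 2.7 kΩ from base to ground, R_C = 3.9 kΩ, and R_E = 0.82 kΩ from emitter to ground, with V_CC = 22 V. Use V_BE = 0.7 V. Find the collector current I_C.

Thevenize the base divider: V_Th = V_CC·R_2/(R_1+R_2) = 22×2.7/24.7 = 2.4 V, R_Th = R_1‖R_2 = 2.4 kΩ.
Base-emitter loop: V_Th = I_B·R_Th + V_BE + (β+1)I_B·R_E, so I_B = (2.4 − 0.7) / (2.4 + 151×0.82) = 0.0135 mA.
I_C = β·I_B = 150×0.0135 = 2.03 mA, and I_E = (β+1)I_B = 2.04 mA.
V_CE = V_CC − I_C·R_C − I_E·R_E = 22 − 2.03×3.9 − 2.04×0.82 = 12.4 V.
V_CE = 12.4 V > 0.2 V confirms active-region operation.

I_C ≈ 2 mA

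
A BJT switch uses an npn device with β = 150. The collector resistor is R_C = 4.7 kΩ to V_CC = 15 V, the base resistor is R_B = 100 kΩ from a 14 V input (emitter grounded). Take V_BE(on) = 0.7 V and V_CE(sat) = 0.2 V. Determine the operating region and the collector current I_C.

saturation; I_C ≈ 3.1 mA

Assume active: I_B = (14 − 0.7)/100 = 0.133 mA, giving I_C = β·I_B = 20 mA.
But then V_CE = 15 − 20×4.7 = -78.8 V < V_CE(sat) = 0.2 V — impossible in the active region.
So the transistor is saturated. With V_CE = 0.2 V, I_C = (V_CC − 0.2)/R_C = 14.8/4.7 = 3.15 mA.
Check: β·I_B = 20 mA > I_C = 3.15 mA, confirming saturation.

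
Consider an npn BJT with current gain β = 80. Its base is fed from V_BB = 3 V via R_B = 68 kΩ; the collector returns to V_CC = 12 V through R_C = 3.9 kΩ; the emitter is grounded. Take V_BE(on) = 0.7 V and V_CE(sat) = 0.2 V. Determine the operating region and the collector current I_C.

active; I_C ≈ 2.7 mA

Assume active. Base-emitter loop: I_B = (V_BB − V_BE)/R_B = (3 − 0.7)/68 = 0.0338 mA.
I_C = β·I_B = 80×0.0338 = 2.71 mA.
V_CE = V_CC − I_C·R_C = 12 − 2.71×3.9 = 1.45 V > V_CE(sat), so the active-region assumption holds.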